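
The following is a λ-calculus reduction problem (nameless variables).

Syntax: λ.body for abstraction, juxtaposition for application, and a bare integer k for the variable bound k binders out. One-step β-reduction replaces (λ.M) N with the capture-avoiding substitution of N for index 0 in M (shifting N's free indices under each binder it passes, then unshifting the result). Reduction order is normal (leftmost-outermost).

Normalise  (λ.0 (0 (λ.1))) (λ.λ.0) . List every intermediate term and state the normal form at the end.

  start: (λ.0 (0 (λ.1))) (λ.λ.0)
  step 1: (λ.λ.0) ((λ.λ.0) (λ.λ.λ.0))
  step 2: λ.0

Answer: normal form = λ.0  (in 2 steps)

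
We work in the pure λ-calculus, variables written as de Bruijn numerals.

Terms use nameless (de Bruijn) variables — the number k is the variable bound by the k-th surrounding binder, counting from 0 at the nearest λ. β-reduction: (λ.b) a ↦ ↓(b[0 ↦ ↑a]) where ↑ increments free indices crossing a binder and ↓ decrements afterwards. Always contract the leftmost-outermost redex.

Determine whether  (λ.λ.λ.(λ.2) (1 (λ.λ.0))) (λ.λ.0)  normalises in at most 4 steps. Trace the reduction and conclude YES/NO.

  start: (λ.λ.λ.(λ.2) (1 (λ.λ.0))) (λ.λ.0)
  step 1: λ.λ.(λ.2) (1 (λ.λ.0))
  step 2: λ.λ.1

Answer: YES — reaches normal form λ.λ.1 in 2 ≤ 4 steps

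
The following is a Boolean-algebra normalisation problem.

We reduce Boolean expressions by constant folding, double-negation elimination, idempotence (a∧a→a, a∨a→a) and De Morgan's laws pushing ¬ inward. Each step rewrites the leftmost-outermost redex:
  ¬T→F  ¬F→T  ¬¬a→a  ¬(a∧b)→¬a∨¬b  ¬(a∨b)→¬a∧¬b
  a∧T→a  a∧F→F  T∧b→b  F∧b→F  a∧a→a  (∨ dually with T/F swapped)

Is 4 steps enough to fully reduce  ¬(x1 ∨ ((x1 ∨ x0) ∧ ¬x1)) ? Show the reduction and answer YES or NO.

Answer: YES — reaches normal form ¬x1 ∧ ((¬x1 ∧ ¬x0) ∨ x1) in 4 ≤ 4 steps

Derivation:
  start: ¬(x1 ∨ ((x1 ∨ x0) ∧ ¬x1))
  →1  ¬x1 ∧ ¬((x1 ∨ x0) ∧ ¬x1)
  →2  ¬x1 ∧ (¬(x1 ∨ x0) ∨ ¬¬x1)
  →3  ¬x1 ∧ ((¬x1 ∧ ¬x0) ∨ ¬¬x1)
  →4  ¬x1 ∧ ((¬x1 ∧ ¬x0) ∨ x1)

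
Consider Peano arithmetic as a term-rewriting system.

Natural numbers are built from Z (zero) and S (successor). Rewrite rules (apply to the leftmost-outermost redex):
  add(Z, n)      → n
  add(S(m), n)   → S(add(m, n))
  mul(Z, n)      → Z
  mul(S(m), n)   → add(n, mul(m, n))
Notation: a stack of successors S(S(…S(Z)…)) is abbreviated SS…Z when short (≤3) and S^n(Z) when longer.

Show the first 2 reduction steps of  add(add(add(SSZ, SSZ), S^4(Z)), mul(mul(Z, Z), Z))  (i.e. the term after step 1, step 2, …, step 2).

  start: add(add(add(SSZ, SSZ), S^4(Z)), mul(mul(Z, Z), Z))
  →1  add(add(S(add(SZ, SSZ)), S^4(Z)), mul(mul(Z, Z), Z))
  →2  add(S(add(add(SZ, SSZ), S^4(Z))), mul(mul(Z, Z), Z))

Answer: after 2 steps: add(S(add(add(SZ, SSZ), S^4(Z))), mul(mul(Z, Z), Z))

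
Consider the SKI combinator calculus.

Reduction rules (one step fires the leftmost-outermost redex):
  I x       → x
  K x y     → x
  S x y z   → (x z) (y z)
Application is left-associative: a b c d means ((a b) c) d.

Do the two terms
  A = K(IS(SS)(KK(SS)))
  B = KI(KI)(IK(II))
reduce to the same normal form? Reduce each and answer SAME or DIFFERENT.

Answer: DIFFERENT — A ⇓ K(S(SS)K), B ⇓ KI

Working:
Term A:
  start: K(IS(SS)(KK(SS)))
  step 1: K(S(SS)(KK(SS)))
  step 2: K(S(SS)K)

Term B:
  start: KI(KI)(IK(II))
  step 1: I(IK(II))
  step 2: IK(II)
  step 3: K(II)
  step 4: KI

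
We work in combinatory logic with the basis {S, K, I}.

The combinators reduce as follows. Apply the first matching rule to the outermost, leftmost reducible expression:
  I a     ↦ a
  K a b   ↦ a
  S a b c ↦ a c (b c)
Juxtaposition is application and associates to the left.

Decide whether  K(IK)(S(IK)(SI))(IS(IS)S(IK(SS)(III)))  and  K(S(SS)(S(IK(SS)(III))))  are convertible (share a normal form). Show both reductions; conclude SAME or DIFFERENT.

Answer: SAME — A ⇓ K(S(SS)(S(SS))), B ⇓ K(S(SS)(S(SS)))

Working:
Term A:
  start: K(IK)(S(IK)(SI))(IS(IS)S(IK(SS)(III)))
  →1  IK(IS(IS)S(IK(SS)(III)))
  →2  K(IS(IS)S(IK(SS)(III)))
  →3  K(S(IS)S(IK(SS)(III)))
  →4  K(IS(IK(SS)(III))(S(IK(SS)(III))))
  →5  K(S(IK(SS)(III))(S(IK(SS)(III))))
  →6  K(S(K(SS)(III))(S(IK(SS)(III))))
  →7  K(S(SS)(S(IK(SS)(III))))
  →8  K(S(SS)(S(K(SS)(III))))
  →9  K(S(SS)(S(SS)))

Term B:
  start: K(S(SS)(S(IK(SS)(III))))
  →1  K(S(SS)(S(K(SS)(III))))
  →2  K(S(SS)(S(SS)))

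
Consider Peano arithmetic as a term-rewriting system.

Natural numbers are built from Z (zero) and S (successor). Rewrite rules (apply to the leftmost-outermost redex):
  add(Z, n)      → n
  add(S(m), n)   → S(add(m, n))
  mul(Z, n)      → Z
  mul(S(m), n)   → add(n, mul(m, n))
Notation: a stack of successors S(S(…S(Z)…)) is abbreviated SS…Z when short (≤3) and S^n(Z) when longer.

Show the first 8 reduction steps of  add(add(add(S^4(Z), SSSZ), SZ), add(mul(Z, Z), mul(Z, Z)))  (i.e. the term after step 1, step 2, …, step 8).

Answer: after 8 steps: S(S(add(S(add(add(SZ, SSSZ), SZ)), add(mul(Z, Z), mul(Z, Z)))))

Reduction:
  start: add(add(add(S^4(Z), SSSZ), SZ), add(mul(Z, Z), mul(Z, Z)))
  [1] add(add(S(add(SSSZ, SSSZ)), SZ), add(mul(Z, Z), mul(Z, Z)))
  [2] add(S(add(add(SSSZ, SSSZ), SZ)), add(mul(Z, Z), mul(Z, Z)))
  [3] S(add(add(add(SSSZ, SSSZ), SZ), add(mul(Z, Z), mul(Z, Z))))
  [4] S(add(add(S(add(SSZ, SSSZ)), SZ), add(mul(Z, Z), mul(Z, Z))))
  [5] S(add(S(add(add(SSZ, SSSZ), SZ)), add(mul(Z, Z), mul(Z, Z))))
  [6] S(S(add(add(add(SSZ, SSSZ), SZ), add(mul(Z, Z), mul(Z, Z)))))
  [7] S(S(add(add(S(add(SZ, SSSZ)), SZ), add(mul(Z, Z), mul(Z, Z)))))
  [8] S(S(add(S(add(add(SZ, SSSZ), SZ)), add(mul(Z, Z), mul(Z, Z)))))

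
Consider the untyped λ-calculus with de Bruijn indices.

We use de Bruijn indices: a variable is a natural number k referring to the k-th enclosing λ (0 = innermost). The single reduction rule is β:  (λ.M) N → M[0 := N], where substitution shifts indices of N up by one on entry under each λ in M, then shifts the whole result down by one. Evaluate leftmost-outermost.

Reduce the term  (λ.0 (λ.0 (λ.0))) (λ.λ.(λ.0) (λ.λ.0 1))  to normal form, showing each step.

  start: (λ.0 (λ.0 (λ.0))) (λ.λ.(λ.0) (λ.λ.0 1))
  →1  (λ.λ.(λ.0) (λ.λ.0 1)) (λ.0 (λ.0))
  →2  λ.(λ.0) (λ.λ.0 1)
  →3  λ.λ.λ.0 1

Answer: normal form = λ.λ.λ.0 1  (in 3 steps)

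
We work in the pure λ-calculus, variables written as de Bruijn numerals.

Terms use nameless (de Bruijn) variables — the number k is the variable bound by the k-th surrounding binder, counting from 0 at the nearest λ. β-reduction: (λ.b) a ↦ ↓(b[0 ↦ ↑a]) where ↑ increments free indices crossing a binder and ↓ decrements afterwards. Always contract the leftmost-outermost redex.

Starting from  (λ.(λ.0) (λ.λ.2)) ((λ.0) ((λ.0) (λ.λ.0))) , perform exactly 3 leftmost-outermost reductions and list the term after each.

  start: (λ.(λ.0) (λ.λ.2)) ((λ.0) ((λ.0) (λ.λ.0)))
  →1  (λ.0) (λ.λ.(λ.0) ((λ.0) (λ.λ.0)))
  →2  λ.λ.(λ.0) ((λ.0) (λ.λ.0))
  →3  λ.λ.(λ.0) (λ.λ.0)

Answer: after 3 steps: λ.λ.(λ.0) (λ.λ.0)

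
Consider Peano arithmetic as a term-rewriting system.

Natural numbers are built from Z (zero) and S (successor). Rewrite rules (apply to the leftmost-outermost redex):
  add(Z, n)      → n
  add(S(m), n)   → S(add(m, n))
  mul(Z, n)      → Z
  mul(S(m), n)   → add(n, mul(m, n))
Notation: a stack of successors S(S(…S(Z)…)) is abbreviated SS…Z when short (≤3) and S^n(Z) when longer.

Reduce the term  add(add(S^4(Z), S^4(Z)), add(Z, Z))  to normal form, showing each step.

  start: add(add(S^4(Z), S^4(Z)), add(Z, Z))
  step 1: add(S(add(SSSZ, S^4(Z))), add(Z, Z))
  step 2: S(add(add(SSSZ, S^4(Z)), add(Z, Z)))
  step 3: S(add(S(add(SSZ, S^4(Z))), add(Z, Z)))
  step 4: S(S(add(add(SSZ, S^4(Z)), add(Z, Z))))
  step 5: S(S(add(S(add(SZ, S^4(Z))), add(Z, Z))))
  step 6: S(S(S(add(add(SZ, S^4(Z)), add(Z, Z)))))
  step 7: S(S(S(add(S(add(Z, S^4(Z))), add(Z, Z)))))
  step 8: S(S(S(S(add(add(Z, S^4(Z)), add(Z, Z))))))
  step 9: S(S(S(S(add(S^4(Z), add(Z, Z))))))
  step 10: S(S(S(S(S(add(SSSZ, add(Z, Z)))))))
  step 11: S(S(S(S(S(S(add(SSZ, add(Z, Z))))))))
  step 12: S(S(S(S(S(S(S(add(SZ, add(Z, Z)))))))))
  step 13: S(S(S(S(S(S(S(S(add(Z, add(Z, Z))))))))))
  step 14: S(S(S(S(S(S(S(S(add(Z, Z)))))))))
  step 15: S^8(Z)

Answer: normal form = S^8(Z)  (in 15 steps)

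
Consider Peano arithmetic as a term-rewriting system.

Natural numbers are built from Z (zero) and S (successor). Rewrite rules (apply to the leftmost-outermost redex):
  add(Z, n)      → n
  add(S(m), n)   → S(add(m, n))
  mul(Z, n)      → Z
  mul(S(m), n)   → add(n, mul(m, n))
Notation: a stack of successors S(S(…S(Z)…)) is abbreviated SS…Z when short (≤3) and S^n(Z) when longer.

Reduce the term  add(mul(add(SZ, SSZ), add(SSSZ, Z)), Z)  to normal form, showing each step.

Answer: normal form = S^9(Z)  (in 40 steps)

Derivation:
  start: add(mul(add(SZ, SSZ), add(SSSZ, Z)), Z)
  step 1: add(mul(S(add(Z, SSZ)), add(SSSZ, Z)), Z)
  step 2: add(add(add(SSSZ, Z), mul(add(Z, SSZ), add(SSSZ, Z))), Z)
  step 3: add(add(S(add(SSZ, Z)), mul(add(Z, SSZ), add(SSSZ, Z))), Z)
  step 4: add(S(add(add(SSZ, Z), mul(add(Z, SSZ), add(SSSZ, Z)))), Z)
  step 5: S(add(add(add(SSZ, Z), mul(add(Z, SSZ), add(SSSZ, Z))), Z))
  step 6: S(add(add(S(add(SZ, Z)), mul(add(Z, SSZ), add(SSSZ, Z))), Z))
  step 7: S(add(S(add(add(SZ, Z), mul(add(Z, SSZ), add(SSSZ, Z)))), Z))
  step 8: S(S(add(add(add(SZ, Z), mul(add(Z, SSZ), add(SSSZ, Z))), Z)))
  step 9: S(S(add(add(S(add(Z, Z)), mul(add(Z, SSZ), add(SSSZ, Z))), Z)))
  step 10: S(S(add(S(add(add(Z, Z), mul(add(Z, SSZ), add(SSSZ, Z)))), Z)))
  step 11: S(S(S(add(add(add(Z, Z), mul(add(Z, SSZ), add(SSSZ, Z))), Z))))
  step 12: S(S(S(add(add(Z, mul(add(Z, SSZ), add(SSSZ, Z))), Z))))
  step 13: S(S(S(add(mul(add(Z, SSZ), add(SSSZ, Z)), Z))))
  step 14: S(S(S(add(mul(SSZ, add(SSSZ, Z)), Z))))
  step 15: S(S(S(add(add(add(SSSZ, Z), mul(SZ, add(SSSZ, Z))), Z))))
  step 16: S(S(S(add(add(S(add(SSZ, Z)), mul(SZ, add(SSSZ, Z))), Z))))
  step 17: S(S(S(add(S(add(add(SSZ, Z), mul(SZ, add(SSSZ, Z)))), Z))))
  step 18: S(S(S(S(add(add(add(SSZ, Z), mul(SZ, add(SSSZ, Z))), Z)))))
  step 19: S(S(S(S(add(add(S(add(SZ, Z)), mul(SZ, add(SSSZ, Z))), Z)))))
  step 20: S(S(S(S(add(S(add(add(SZ, Z), mul(SZ, add(SSSZ, Z)))), Z)))))
  step 21: S(S(S(S(S(add(add(add(SZ, Z), mul(SZ, add(SSSZ, Z))), Z))))))
  step 22: S(S(S(S(S(add(add(S(add(Z, Z)), mul(SZ, add(SSSZ, Z))), Z))))))
  step 23: S(S(S(S(S(add(S(add(add(Z, Z), mul(SZ, add(SSSZ, Z)))), Z))))))
  step 24: S(S(S(S(S(S(add(add(add(Z, Z), mul(SZ, add(SSSZ, Z))), Z)))))))
  step 25: S(S(S(S(S(S(add(add(Z, mul(SZ, add(SSSZ, Z))), Z)))))))
  step 26: S(S(S(S(S(S(add(mul(SZ, add(SSSZ, Z)), Z)))))))
  step 27: S(S(S(S(S(S(add(add(add(SSSZ, Z), mul(Z, add(SSSZ, Z))), Z)))))))
  step 28: S(S(S(S(S(S(add(add(S(add(SSZ, Z)), mul(Z, add(SSSZ, Z))), Z)))))))
  step 29: S(S(S(S(S(S(add(S(add(add(SSZ, Z), mul(Z, add(SSSZ, Z)))), Z)))))))
  step 30: S(S(S(S(S(S(S(add(add(add(SSZ, Z), mul(Z, add(SSSZ, Z))), Z))))))))
  step 31: S(S(S(S(S(S(S(add(add(S(add(SZ, Z)), mul(Z, add(SSSZ, Z))), Z))))))))
  step 32: S(S(S(S(S(S(S(add(S(add(add(SZ, Z), mul(Z, add(SSSZ, Z)))), Z))))))))
  step 33: S(S(S(S(S(S(S(S(add(add(add(SZ, Z), mul(Z, add(SSSZ, Z))), Z)))))))))
  step 34: S(S(S(S(S(S(S(S(add(add(S(add(Z, Z)), mul(Z, add(SSSZ, Z))), Z)))))))))
  step 35: S(S(S(S(S(S(S(S(add(S(add(add(Z, Z), mul(Z, add(SSSZ, Z)))), Z)))))))))
  step 36: S(S(S(S(S(S(S(S(S(add(add(add(Z, Z), mul(Z, add(SSSZ, Z))), Z))))))))))
  step 37: S(S(S(S(S(S(S(S(S(add(add(Z, mul(Z, add(SSSZ, Z))), Z))))))))))
  step 38: S(S(S(S(S(S(S(S(S(add(mul(Z, add(SSSZ, Z)), Z))))))))))
  step 39: S(S(S(S(S(S(S(S(S(add(Z, Z))))))))))
  step 40: S^9(Z)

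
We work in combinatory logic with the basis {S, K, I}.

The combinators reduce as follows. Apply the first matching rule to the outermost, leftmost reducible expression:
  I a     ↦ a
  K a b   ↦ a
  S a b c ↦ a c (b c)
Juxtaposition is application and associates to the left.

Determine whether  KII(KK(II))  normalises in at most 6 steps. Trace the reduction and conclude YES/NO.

Answer: YES — reaches normal form K in 3 ≤ 6 steps

Working:
  start: KII(KK(II))
  step 1: I(KK(II))
  step 2: KK(II)
  step 3: K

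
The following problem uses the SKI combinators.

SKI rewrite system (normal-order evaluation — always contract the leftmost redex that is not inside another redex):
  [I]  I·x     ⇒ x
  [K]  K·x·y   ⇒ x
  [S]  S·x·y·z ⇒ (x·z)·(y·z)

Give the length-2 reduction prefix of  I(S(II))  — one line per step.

  start: I(S(II))
  →1  S(II)
  →2  SI

Answer: after 2 steps: SI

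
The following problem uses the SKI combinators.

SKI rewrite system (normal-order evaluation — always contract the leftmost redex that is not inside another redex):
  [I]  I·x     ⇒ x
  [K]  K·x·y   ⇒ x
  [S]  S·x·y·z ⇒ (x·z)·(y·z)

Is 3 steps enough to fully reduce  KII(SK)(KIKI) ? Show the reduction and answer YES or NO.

Answer: NO — after 3 steps the term is SK(II), not yet normal

Derivation:
  start: KII(SK)(KIKI)
  →1  I(SK)(KIKI)
  →2  SK(KIKI)
  →3  SK(II)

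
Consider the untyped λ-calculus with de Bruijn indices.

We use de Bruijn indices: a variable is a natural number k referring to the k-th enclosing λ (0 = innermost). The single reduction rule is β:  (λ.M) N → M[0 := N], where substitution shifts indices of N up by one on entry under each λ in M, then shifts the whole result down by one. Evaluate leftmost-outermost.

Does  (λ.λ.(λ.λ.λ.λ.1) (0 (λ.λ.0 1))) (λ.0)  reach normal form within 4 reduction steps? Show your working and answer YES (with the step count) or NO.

  start: (λ.λ.(λ.λ.λ.λ.1) (0 (λ.λ.0 1))) (λ.0)
  [1] λ.(λ.λ.λ.λ.1) (0 (λ.λ.0 1))
  [2] λ.λ.λ.λ.1

Answer: YES — reaches normal form λ.λ.λ.λ.1 in 2 ≤ 4 steps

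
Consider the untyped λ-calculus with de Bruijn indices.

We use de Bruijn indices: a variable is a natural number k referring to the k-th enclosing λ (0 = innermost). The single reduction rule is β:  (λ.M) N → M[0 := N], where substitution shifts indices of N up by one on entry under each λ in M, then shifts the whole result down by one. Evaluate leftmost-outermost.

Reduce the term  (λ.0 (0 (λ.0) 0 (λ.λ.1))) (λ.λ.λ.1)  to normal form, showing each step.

Answer: normal form = λ.λ.1  (in 2 steps)

Derivation:
  start: (λ.0 (0 (λ.0) 0 (λ.λ.1))) (λ.λ.λ.1)
  [1] (λ.λ.λ.1) ((λ.λ.λ.1) (λ.0) (λ.λ.λ.1) (λ.λ.1))
  [2] λ.λ.1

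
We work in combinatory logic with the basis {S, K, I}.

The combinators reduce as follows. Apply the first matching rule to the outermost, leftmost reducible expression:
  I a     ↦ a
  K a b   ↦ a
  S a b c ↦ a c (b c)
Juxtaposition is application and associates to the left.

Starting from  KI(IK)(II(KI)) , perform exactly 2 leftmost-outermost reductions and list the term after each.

Answer: after 2 steps: II(KI)

Working:
  start: KI(IK)(II(KI))
  [1] I(II(KI))
  [2] II(KI)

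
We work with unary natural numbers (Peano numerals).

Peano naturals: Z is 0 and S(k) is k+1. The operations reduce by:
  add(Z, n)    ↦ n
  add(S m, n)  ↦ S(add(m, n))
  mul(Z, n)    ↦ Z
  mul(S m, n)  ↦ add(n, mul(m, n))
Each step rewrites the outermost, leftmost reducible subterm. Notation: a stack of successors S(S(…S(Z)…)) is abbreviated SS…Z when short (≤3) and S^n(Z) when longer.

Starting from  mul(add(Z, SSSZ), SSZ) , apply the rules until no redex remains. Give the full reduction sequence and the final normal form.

Answer: normal form = S^6(Z)  (in 14 steps)

Working:
  start: mul(add(Z, SSSZ), SSZ)
  [1] mul(SSSZ, SSZ)
  [2] add(SSZ, mul(SSZ, SSZ))
  [3] S(add(SZ, mul(SSZ, SSZ)))
  [4] S(S(add(Z, mul(SSZ, SSZ))))
  [5] S(S(mul(SSZ, SSZ)))
  [6] S(S(add(SSZ, mul(SZ, SSZ))))
  [7] S(S(S(add(SZ, mul(SZ, SSZ)))))
  [8] S(S(S(S(add(Z, mul(SZ, SSZ))))))
  [9] S(S(S(S(mul(SZ, SSZ)))))
  [10] S(S(S(S(add(SSZ, mul(Z, SSZ))))))
  [11] S(S(S(S(S(add(SZ, mul(Z, SSZ)))))))
  [12] S(S(S(S(S(S(add(Z, mul(Z, SSZ))))))))
  [13] S(S(S(S(S(S(mul(Z, SSZ)))))))
  [14] S^6(Z)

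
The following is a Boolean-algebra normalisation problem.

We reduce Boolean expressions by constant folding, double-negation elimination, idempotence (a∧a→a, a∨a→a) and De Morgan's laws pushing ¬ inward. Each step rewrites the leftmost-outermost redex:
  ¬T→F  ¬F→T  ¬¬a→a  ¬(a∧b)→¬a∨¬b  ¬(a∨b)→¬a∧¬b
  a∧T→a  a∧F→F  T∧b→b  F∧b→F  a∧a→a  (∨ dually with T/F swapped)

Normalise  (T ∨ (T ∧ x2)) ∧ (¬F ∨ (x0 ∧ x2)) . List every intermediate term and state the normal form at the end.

  start: (T ∨ (T ∧ x2)) ∧ (¬F ∨ (x0 ∧ x2))
  [1] T ∧ (¬F ∨ (x0 ∧ x2))
  [2] ¬F ∨ (x0 ∧ x2)
  [3] T ∨ (x0 ∧ x2)
  [4] T

Answer: normal form = T  (in 4 steps)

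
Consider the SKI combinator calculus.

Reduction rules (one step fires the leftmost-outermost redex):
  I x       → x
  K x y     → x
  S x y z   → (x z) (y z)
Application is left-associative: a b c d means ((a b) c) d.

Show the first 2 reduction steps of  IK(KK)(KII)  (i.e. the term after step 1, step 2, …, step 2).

  start: IK(KK)(KII)
  [1] K(KK)(KII)
  [2] KK

Answer: after 2 steps: KK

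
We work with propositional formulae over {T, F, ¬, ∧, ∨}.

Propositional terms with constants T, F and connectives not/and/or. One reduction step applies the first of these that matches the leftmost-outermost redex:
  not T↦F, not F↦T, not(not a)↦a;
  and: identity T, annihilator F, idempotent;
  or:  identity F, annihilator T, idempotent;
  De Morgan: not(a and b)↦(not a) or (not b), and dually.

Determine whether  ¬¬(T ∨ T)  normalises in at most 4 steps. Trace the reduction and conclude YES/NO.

Answer: YES — reaches normal form T in 2 ≤ 4 steps

Reduction:
  start: ¬¬(T ∨ T)
  →1  T ∨ T
  →2  T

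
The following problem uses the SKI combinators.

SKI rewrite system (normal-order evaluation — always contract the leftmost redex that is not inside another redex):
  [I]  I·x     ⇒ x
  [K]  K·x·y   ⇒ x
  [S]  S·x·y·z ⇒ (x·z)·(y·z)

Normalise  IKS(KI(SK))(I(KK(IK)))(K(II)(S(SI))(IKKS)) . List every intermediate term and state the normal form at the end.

  start: IKS(KI(SK))(I(KK(IK)))(K(II)(S(SI))(IKKS))
  →1  KS(KI(SK))(I(KK(IK)))(K(II)(S(SI))(IKKS))
  →2  S(I(KK(IK)))(K(II)(S(SI))(IKKS))
  →3  S(KK(IK))(K(II)(S(SI))(IKKS))
  →4  SK(K(II)(S(SI))(IKKS))
  →5  SK(II(IKKS))
  →6  SK(I(IKKS))
  →7  SK(IKKS)
  →8  SK(KKS)
  →9  SKK

Answer: normal form = SKK  (in 9 steps)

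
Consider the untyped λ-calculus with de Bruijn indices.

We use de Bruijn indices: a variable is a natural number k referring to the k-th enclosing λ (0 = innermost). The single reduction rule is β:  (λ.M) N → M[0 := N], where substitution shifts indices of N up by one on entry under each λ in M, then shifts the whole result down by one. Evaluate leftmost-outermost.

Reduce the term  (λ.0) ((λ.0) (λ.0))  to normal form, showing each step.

Answer: normal form = λ.0  (in 2 steps)

Working:
  start: (λ.0) ((λ.0) (λ.0))
  [1] (λ.0) (λ.0)
  [2] λ.0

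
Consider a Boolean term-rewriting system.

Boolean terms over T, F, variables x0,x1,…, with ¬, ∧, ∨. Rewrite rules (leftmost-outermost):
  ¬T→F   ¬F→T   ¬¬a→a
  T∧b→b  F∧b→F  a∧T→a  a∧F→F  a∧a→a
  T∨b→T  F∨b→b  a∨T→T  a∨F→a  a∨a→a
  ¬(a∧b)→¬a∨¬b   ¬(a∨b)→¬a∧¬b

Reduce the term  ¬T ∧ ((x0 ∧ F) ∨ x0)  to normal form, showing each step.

  start: ¬T ∧ ((x0 ∧ F) ∨ x0)
  →1  F ∧ ((x0 ∧ F) ∨ x0)
  →2  F

Answer: normal form = F  (in 2 steps)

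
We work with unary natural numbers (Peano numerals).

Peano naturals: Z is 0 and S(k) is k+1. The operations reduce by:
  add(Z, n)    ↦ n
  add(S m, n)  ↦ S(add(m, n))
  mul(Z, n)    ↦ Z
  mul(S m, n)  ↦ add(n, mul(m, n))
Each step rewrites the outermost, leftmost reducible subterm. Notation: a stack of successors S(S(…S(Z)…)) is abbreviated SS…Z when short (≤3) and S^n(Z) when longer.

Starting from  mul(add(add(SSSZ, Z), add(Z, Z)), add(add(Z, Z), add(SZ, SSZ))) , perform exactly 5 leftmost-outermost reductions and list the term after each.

  start: mul(add(add(SSSZ, Z), add(Z, Z)), add(add(Z, Z), add(SZ, SSZ)))
  step 1: mul(add(S(add(SSZ, Z)), add(Z, Z)), add(add(Z, Z), add(SZ, SSZ)))
  step 2: mul(S(add(add(SSZ, Z), add(Z, Z))), add(add(Z, Z), add(SZ, SSZ)))
  step 3: add(add(add(Z, Z), add(SZ, SSZ)), mul(add(add(SSZ, Z), add(Z, Z)), add(add(Z, Z), add(SZ, SSZ))))
  step 4: add(add(Z, add(SZ, SSZ)), mul(add(add(SSZ, Z), add(Z, Z)), add(add(Z, Z), add(SZ, SSZ))))
  step 5: add(add(SZ, SSZ), mul(add(add(SSZ, Z), add(Z, Z)), add(add(Z, Z), add(SZ, SSZ))))

Answer: after 5 steps: add(add(SZ, SSZ), mul(add(add(SSZ, Z), add(Z, Z)), add(add(Z, Z), add(SZ, SSZ))))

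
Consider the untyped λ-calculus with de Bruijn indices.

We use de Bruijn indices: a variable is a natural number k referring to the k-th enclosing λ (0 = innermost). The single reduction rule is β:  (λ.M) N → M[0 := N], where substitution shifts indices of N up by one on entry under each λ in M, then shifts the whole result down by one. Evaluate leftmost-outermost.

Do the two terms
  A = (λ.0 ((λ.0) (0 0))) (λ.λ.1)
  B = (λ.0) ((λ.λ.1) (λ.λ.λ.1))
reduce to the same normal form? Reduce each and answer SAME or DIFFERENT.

Answer: SAME — A ⇓ λ.λ.λ.λ.1, B ⇓ λ.λ.λ.λ.1

Working:
Term A:
  start: (λ.0 ((λ.0) (0 0))) (λ.λ.1)
  step 1: (λ.λ.1) ((λ.0) ((λ.λ.1) (λ.λ.1)))
  step 2: λ.(λ.0) ((λ.λ.1) (λ.λ.1))
  step 3: λ.(λ.λ.1) (λ.λ.1)
  step 4: λ.λ.λ.λ.1

Term B:
  start: (λ.0) ((λ.λ.1) (λ.λ.λ.1))
  step 1: (λ.λ.1) (λ.λ.λ.1)
  step 2: λ.λ.λ.λ.1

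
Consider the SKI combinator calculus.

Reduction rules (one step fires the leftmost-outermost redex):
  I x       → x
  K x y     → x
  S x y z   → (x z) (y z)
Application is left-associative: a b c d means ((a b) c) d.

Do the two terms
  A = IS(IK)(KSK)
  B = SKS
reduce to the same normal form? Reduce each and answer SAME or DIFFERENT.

Term A:
  start: IS(IK)(KSK)
  →1  S(IK)(KSK)
  →2  SK(KSK)
  →3  SKS

Term B:
  start: SKS

Answer: SAME — A ⇓ SKS, B ⇓ SKS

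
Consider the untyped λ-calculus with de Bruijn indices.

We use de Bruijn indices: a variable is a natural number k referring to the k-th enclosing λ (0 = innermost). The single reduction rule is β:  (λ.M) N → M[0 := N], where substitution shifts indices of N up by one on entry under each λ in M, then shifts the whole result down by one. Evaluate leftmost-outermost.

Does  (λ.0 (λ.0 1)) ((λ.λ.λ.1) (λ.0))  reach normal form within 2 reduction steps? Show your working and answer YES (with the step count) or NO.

  start: (λ.0 (λ.0 1)) ((λ.λ.λ.1) (λ.0))
  [1] (λ.λ.λ.1) (λ.0) (λ.0 ((λ.λ.λ.1) (λ.0)))
  [2] (λ.λ.1) (λ.0 ((λ.λ.λ.1) (λ.0)))

Answer: NO — after 2 steps the term is (λ.λ.1) (λ.0 ((λ.λ.λ.1) (λ.0))), not yet normal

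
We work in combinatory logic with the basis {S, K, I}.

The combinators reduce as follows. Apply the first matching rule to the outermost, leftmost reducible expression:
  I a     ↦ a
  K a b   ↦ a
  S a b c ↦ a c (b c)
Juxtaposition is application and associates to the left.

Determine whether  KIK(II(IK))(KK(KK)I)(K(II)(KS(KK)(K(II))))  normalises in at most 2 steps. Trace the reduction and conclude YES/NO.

  start: KIK(II(IK))(KK(KK)I)(K(II)(KS(KK)(K(II))))
  step 1: I(II(IK))(KK(KK)I)(K(II)(KS(KK)(K(II))))
  step 2: II(IK)(KK(KK)I)(K(II)(KS(KK)(K(II))))

Answer: NO — after 2 steps the term is II(IK)(KK(KK)I)(K(II)(KS(KK)(K(II)))), not yet normal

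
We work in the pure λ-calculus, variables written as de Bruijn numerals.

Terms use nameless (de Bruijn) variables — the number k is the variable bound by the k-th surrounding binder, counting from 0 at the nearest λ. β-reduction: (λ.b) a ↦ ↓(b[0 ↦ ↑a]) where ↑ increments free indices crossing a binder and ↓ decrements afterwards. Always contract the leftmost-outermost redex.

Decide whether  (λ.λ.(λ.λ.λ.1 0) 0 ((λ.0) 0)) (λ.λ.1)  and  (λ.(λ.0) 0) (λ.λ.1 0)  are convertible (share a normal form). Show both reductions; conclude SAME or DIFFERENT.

Term A:
  start: (λ.λ.(λ.λ.λ.1 0) 0 ((λ.0) 0)) (λ.λ.1)
  →1  λ.(λ.λ.λ.1 0) 0 ((λ.0) 0)
  →2  λ.(λ.λ.1 0) ((λ.0) 0)
  →3  λ.λ.(λ.0) 1 0
  →4  λ.λ.1 0

Term B:
  start: (λ.(λ.0) 0) (λ.λ.1 0)
  →1  (λ.0) (λ.λ.1 0)
  →2  λ.λ.1 0

Answer: SAME — A ⇓ λ.λ.1 0, B ⇓ λ.λ.1 0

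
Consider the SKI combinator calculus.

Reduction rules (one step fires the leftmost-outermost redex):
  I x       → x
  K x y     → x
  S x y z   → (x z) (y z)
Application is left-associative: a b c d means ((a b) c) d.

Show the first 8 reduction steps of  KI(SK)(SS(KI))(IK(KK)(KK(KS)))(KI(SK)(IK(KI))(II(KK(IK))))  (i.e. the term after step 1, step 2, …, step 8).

  start: KI(SK)(SS(KI))(IK(KK)(KK(KS)))(KI(SK)(IK(KI))(II(KK(IK))))
  step 1: I(SS(KI))(IK(KK)(KK(KS)))(KI(SK)(IK(KI))(II(KK(IK))))
  step 2: SS(KI)(IK(KK)(KK(KS)))(KI(SK)(IK(KI))(II(KK(IK))))
  step 3: S(IK(KK)(KK(KS)))(KI(IK(KK)(KK(KS))))(KI(SK)(IK(KI))(II(KK(IK))))
  step 4: IK(KK)(KK(KS))(KI(SK)(IK(KI))(II(KK(IK))))(KI(IK(KK)(KK(KS)))(KI(SK)(IK(KI))(II(KK(IK)))))
  step 5: K(KK)(KK(KS))(KI(SK)(IK(KI))(II(KK(IK))))(KI(IK(KK)(KK(KS)))(KI(SK)(IK(KI))(II(KK(IK)))))
  step 6: KK(KI(SK)(IK(KI))(II(KK(IK))))(KI(IK(KK)(KK(KS)))(KI(SK)(IK(KI))(II(KK(IK)))))
  step 7: K(KI(IK(KK)(KK(KS)))(KI(SK)(IK(KI))(II(KK(IK)))))
  step 8: K(I(KI(SK)(IK(KI))(II(KK(IK)))))

Answer: after 8 steps: K(I(KI(SK)(IK(KI))(II(KK(IK)))))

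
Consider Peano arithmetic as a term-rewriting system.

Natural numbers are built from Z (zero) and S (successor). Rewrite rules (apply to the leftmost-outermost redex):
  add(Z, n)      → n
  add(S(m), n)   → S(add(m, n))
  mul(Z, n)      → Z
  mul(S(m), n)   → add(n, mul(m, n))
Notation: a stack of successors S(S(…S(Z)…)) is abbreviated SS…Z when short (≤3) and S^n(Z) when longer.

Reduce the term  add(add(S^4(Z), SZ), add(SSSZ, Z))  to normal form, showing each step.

Answer: normal form = S^8(Z)  (in 15 steps)

Working:
  start: add(add(S^4(Z), SZ), add(SSSZ, Z))
  step 1: add(S(add(SSSZ, SZ)), add(SSSZ, Z))
  step 2: S(add(add(SSSZ, SZ), add(SSSZ, Z)))
  step 3: S(add(S(add(SSZ, SZ)), add(SSSZ, Z)))
  step 4: S(S(add(add(SSZ, SZ), add(SSSZ, Z))))
  step 5: S(S(add(S(add(SZ, SZ)), add(SSSZ, Z))))
  step 6: S(S(S(add(add(SZ, SZ), add(SSSZ, Z)))))
  step 7: S(S(S(add(S(add(Z, SZ)), add(SSSZ, Z)))))
  step 8: S(S(S(S(add(add(Z, SZ), add(SSSZ, Z))))))
  step 9: S(S(S(S(add(SZ, add(SSSZ, Z))))))
  step 10: S(S(S(S(S(add(Z, add(SSSZ, Z)))))))
  step 11: S(S(S(S(S(add(SSSZ, Z))))))
  step 12: S(S(S(S(S(S(add(SSZ, Z)))))))
  step 13: S(S(S(S(S(S(S(add(SZ, Z))))))))
  step 14: S(S(S(S(S(S(S(S(add(Z, Z)))))))))
  step 15: S^8(Z)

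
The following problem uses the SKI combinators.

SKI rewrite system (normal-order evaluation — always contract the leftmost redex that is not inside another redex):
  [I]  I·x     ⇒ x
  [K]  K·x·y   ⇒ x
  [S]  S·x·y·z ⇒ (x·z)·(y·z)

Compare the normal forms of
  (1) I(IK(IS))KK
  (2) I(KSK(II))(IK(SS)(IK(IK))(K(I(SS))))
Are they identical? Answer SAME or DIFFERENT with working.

Answer: DIFFERENT — A ⇓ SK, B ⇓ SI(SS(K(SS)))

Derivation:
Term A:
  start: I(IK(IS))KK
  [1] IK(IS)KK
  [2] K(IS)KK
  [3] ISK
  [4] SK

Term B:
  start: I(KSK(II))(IK(SS)(IK(IK))(K(I(SS))))
  [1] KSK(II)(IK(SS)(IK(IK))(K(I(SS))))
  [2] S(II)(IK(SS)(IK(IK))(K(I(SS))))
  [3] SI(IK(SS)(IK(IK))(K(I(SS))))
  [4] SI(K(SS)(IK(IK))(K(I(SS))))
  [5] SI(SS(K(I(SS))))
  [6] SI(SS(K(SS)))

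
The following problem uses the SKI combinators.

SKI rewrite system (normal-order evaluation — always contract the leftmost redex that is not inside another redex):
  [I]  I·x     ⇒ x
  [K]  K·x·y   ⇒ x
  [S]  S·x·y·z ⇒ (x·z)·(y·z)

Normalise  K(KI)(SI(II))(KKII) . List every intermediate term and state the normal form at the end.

Answer: normal form = I  (in 2 steps)

Reduction:
  start: K(KI)(SI(II))(KKII)
  →1  KI(KKII)
  →2  I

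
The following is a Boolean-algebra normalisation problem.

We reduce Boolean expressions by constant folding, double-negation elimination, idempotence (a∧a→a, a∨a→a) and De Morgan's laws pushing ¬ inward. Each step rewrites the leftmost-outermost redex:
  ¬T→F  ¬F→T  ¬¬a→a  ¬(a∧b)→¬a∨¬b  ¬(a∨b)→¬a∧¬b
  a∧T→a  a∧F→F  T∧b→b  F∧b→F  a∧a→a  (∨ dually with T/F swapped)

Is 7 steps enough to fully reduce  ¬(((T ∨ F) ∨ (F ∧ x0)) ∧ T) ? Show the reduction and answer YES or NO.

  start: ¬(((T ∨ F) ∨ (F ∧ x0)) ∧ T)
  step 1: ¬((T ∨ F) ∨ (F ∧ x0)) ∨ ¬T
  step 2: (¬(T ∨ F) ∧ ¬(F ∧ x0)) ∨ ¬T
  step 3: ((¬T ∧ ¬F) ∧ ¬(F ∧ x0)) ∨ ¬T
  step 4: ((F ∧ ¬F) ∧ ¬(F ∧ x0)) ∨ ¬T
  step 5: (F ∧ ¬(F ∧ x0)) ∨ ¬T
  step 6: F ∨ ¬T
  step 7: ¬T

Answer: NO — after 7 steps the term is ¬T, not yet normal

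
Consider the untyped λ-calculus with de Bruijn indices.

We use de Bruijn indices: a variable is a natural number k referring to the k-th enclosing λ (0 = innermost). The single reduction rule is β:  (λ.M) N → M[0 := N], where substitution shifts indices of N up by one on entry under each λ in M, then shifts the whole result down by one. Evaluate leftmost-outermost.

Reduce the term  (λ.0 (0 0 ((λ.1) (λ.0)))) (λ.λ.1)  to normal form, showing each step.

  start: (λ.0 (0 0 ((λ.1) (λ.0)))) (λ.λ.1)
  [1] (λ.λ.1) ((λ.λ.1) (λ.λ.1) ((λ.λ.λ.1) (λ.0)))
  [2] λ.(λ.λ.1) (λ.λ.1) ((λ.λ.λ.1) (λ.0))
  [3] λ.(λ.λ.λ.1) ((λ.λ.λ.1) (λ.0))
  [4] λ.λ.λ.1

Answer: normal form = λ.λ.λ.1  (in 4 steps)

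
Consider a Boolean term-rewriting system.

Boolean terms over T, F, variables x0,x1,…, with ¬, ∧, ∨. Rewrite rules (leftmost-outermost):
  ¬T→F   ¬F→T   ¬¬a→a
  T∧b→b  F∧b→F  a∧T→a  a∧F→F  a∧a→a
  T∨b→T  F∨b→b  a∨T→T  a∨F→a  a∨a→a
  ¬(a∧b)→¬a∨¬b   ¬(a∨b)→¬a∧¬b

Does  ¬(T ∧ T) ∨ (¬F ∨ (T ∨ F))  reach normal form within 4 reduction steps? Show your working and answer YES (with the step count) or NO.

  start: ¬(T ∧ T) ∨ (¬F ∨ (T ∨ F))
  step 1: (¬T ∨ ¬T) ∨ (¬F ∨ (T ∨ F))
  step 2: ¬T ∨ (¬F ∨ (T ∨ F))
  step 3: F ∨ (¬F ∨ (T ∨ F))
  step 4: ¬F ∨ (T ∨ F)

Answer: NO — after 4 steps the term is ¬F ∨ (T ∨ F), not yet normal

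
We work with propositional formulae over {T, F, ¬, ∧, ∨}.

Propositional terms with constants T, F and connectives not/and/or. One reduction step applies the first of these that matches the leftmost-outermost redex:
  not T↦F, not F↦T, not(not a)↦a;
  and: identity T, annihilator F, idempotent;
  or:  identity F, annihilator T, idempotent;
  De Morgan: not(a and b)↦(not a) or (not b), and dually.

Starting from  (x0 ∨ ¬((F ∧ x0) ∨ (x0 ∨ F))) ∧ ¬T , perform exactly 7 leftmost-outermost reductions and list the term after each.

  start: (x0 ∨ ¬((F ∧ x0) ∨ (x0 ∨ F))) ∧ ¬T
  [1] (x0 ∨ (¬(F ∧ x0) ∧ ¬(x0 ∨ F))) ∧ ¬T
  [2] (x0 ∨ ((¬F ∨ ¬x0) ∧ ¬(x0 ∨ F))) ∧ ¬T
  [3] (x0 ∨ ((T ∨ ¬x0) ∧ ¬(x0 ∨ F))) ∧ ¬T
  [4] (x0 ∨ (T ∧ ¬(x0 ∨ F))) ∧ ¬T
  [5] (x0 ∨ ¬(x0 ∨ F)) ∧ ¬T
  [6] (x0 ∨ (¬x0 ∧ ¬F)) ∧ ¬T
  [7] (x0 ∨ (¬x0 ∧ T)) ∧ ¬T

Answer: after 7 steps: (x0 ∨ (¬x0 ∧ T)) ∧ ¬T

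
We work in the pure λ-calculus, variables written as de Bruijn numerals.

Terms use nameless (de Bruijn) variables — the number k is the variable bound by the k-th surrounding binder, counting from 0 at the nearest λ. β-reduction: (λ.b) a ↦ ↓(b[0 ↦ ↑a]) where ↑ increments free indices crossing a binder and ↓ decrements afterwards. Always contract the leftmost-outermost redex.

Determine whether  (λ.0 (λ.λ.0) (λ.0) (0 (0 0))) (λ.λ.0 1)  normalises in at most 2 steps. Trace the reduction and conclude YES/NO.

  start: (λ.0 (λ.λ.0) (λ.0) (0 (0 0))) (λ.λ.0 1)
  →1  (λ.λ.0 1) (λ.λ.0) (λ.0) ((λ.λ.0 1) ((λ.λ.0 1) (λ.λ.0 1)))
  →2  (λ.0 (λ.λ.0)) (λ.0) ((λ.λ.0 1) ((λ.λ.0 1) (λ.λ.0 1)))

Answer: NO — after 2 steps the term is (λ.0 (λ.λ.0)) (λ.0) ((λ.λ.0 1) ((λ.λ.0 1) (λ.λ.0 1))), not yet normal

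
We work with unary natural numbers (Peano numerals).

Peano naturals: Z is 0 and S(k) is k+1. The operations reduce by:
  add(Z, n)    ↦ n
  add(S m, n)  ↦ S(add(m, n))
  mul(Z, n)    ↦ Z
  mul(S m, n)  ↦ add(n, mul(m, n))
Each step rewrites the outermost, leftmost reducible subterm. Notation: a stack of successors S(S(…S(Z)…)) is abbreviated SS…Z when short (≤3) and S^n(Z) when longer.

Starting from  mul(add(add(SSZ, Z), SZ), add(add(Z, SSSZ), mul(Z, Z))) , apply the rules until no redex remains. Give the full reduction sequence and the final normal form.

  start: mul(add(add(SSZ, Z), SZ), add(add(Z, SSSZ), mul(Z, Z)))
  →1  mul(add(S(add(SZ, Z)), SZ), add(add(Z, SSSZ), mul(Z, Z)))
  →2  mul(S(add(add(SZ, Z), SZ)), add(add(Z, SSSZ), mul(Z, Z)))
  →3  add(add(add(Z, SSSZ), mul(Z, Z)), mul(add(add(SZ, Z), SZ), add(add(Z, SSSZ), mul(Z, Z))))
  →4  add(add(SSSZ, mul(Z, Z)), mul(add(add(SZ, Z), SZ), add(add(Z, SSSZ), mul(Z, Z))))
  →5  add(S(add(SSZ, mul(Z, Z))), mul(add(add(SZ, Z), SZ), add(add(Z, SSSZ), mul(Z, Z))))
  →6  S(add(add(SSZ, mul(Z, Z)), mul(add(add(SZ, Z), SZ), add(add(Z, SSSZ), mul(Z, Z)))))
  →7  S(add(S(add(SZ, mul(Z, Z))), mul(add(add(SZ, Z), SZ), add(add(Z, SSSZ), mul(Z, Z)))))
  →8  S(S(add(add(SZ, mul(Z, Z)), mul(add(add(SZ, Z), SZ), add(add(Z, SSSZ), mul(Z, Z))))))
  →9  S(S(add(S(add(Z, mul(Z, Z))), mul(add(add(SZ, Z), SZ), add(add(Z, SSSZ), mul(Z, Z))))))
  →10  S(S(S(add(add(Z, mul(Z, Z)), mul(add(add(SZ, Z), SZ), add(add(Z, SSSZ), mul(Z, Z)))))))
  →11  S(S(S(add(mul(Z, Z), mul(add(add(SZ, Z), SZ), add(add(Z, SSSZ), mul(Z, Z)))))))
  →12  S(S(S(add(Z, mul(add(add(SZ, Z), SZ), add(add(Z, SSSZ), mul(Z, Z)))))))
  →13  S(S(S(mul(add(add(SZ, Z), SZ), add(add(Z, SSSZ), mul(Z, Z))))))
  →14  S(S(S(mul(add(S(add(Z, Z)), SZ), add(add(Z, SSSZ), mul(Z, Z))))))
  →15  S(S(S(mul(S(add(add(Z, Z), SZ)), add(add(Z, SSSZ), mul(Z, Z))))))
  →16  S(S(S(add(add(add(Z, SSSZ), mul(Z, Z)), mul(add(add(Z, Z), SZ), add(add(Z, SSSZ), mul(Z, Z)))))))
  →17  S(S(S(add(add(SSSZ, mul(Z, Z)), mul(add(add(Z, Z), SZ), add(add(Z, SSSZ), mul(Z, Z)))))))
  →18  S(S(S(add(S(add(SSZ, mul(Z, Z))), mul(add(add(Z, Z), SZ), add(add(Z, SSSZ), mul(Z, Z)))))))
  →19  S(S(S(S(add(add(SSZ, mul(Z, Z)), mul(add(add(Z, Z), SZ), add(add(Z, SSSZ), mul(Z, Z))))))))
  →20  S(S(S(S(add(S(add(SZ, mul(Z, Z))), mul(add(add(Z, Z), SZ), add(add(Z, SSSZ), mul(Z, Z))))))))
  →21  S(S(S(S(S(add(add(SZ, mul(Z, Z)), mul(add(add(Z, Z), SZ), add(add(Z, SSSZ), mul(Z, Z)))))))))
  →22  S(S(S(S(S(add(S(add(Z, mul(Z, Z))), mul(add(add(Z, Z), SZ), add(add(Z, SSSZ), mul(Z, Z)))))))))
  →23  S(S(S(S(S(S(add(add(Z, mul(Z, Z)), mul(add(add(Z, Z), SZ), add(add(Z, SSSZ), mul(Z, Z))))))))))
  →24  S(S(S(S(S(S(add(mul(Z, Z), mul(add(add(Z, Z), SZ), add(add(Z, SSSZ), mul(Z, Z))))))))))
  →25  S(S(S(S(S(S(add(Z, mul(add(add(Z, Z), SZ), add(add(Z, SSSZ), mul(Z, Z))))))))))
  →26  S(S(S(S(S(S(mul(add(add(Z, Z), SZ), add(add(Z, SSSZ), mul(Z, Z)))))))))
  →27  S(S(S(S(S(S(mul(add(Z, SZ), add(add(Z, SSSZ), mul(Z, Z)))))))))
  →28  S(S(S(S(S(S(mul(SZ, add(add(Z, SSSZ), mul(Z, Z)))))))))
  →29  S(S(S(S(S(S(add(add(add(Z, SSSZ), mul(Z, Z)), mul(Z, add(add(Z, SSSZ), mul(Z, Z))))))))))
  →30  S(S(S(S(S(S(add(add(SSSZ, mul(Z, Z)), mul(Z, add(add(Z, SSSZ), mul(Z, Z))))))))))
  →31  S(S(S(S(S(S(add(S(add(SSZ, mul(Z, Z))), mul(Z, add(add(Z, SSSZ), mul(Z, Z))))))))))
  →32  S(S(S(S(S(S(S(add(add(SSZ, mul(Z, Z)), mul(Z, add(add(Z, SSSZ), mul(Z, Z)))))))))))
  →33  S(S(S(S(S(S(S(add(S(add(SZ, mul(Z, Z))), mul(Z, add(add(Z, SSSZ), mul(Z, Z)))))))))))
  →34  S(S(S(S(S(S(S(S(add(add(SZ, mul(Z, Z)), mul(Z, add(add(Z, SSSZ), mul(Z, Z))))))))))))
  →35  S(S(S(S(S(S(S(S(add(S(add(Z, mul(Z, Z))), mul(Z, add(add(Z, SSSZ), mul(Z, Z))))))))))))
  →36  S(S(S(S(S(S(S(S(S(add(add(Z, mul(Z, Z)), mul(Z, add(add(Z, SSSZ), mul(Z, Z)))))))))))))
  →37  S(S(S(S(S(S(S(S(S(add(mul(Z, Z), mul(Z, add(add(Z, SSSZ), mul(Z, Z)))))))))))))
  →38  S(S(S(S(S(S(S(S(S(add(Z, mul(Z, add(add(Z, SSSZ), mul(Z, Z)))))))))))))
  →39  S(S(S(S(S(S(S(S(S(mul(Z, add(add(Z, SSSZ), mul(Z, Z))))))))))))
  →40  S^9(Z)

Answer: normal form = S^9(Z)  (in 40 steps)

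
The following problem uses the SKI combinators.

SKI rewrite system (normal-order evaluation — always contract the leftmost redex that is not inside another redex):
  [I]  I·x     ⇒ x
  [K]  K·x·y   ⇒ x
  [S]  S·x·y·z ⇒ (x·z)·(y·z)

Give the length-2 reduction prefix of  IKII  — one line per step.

Answer: after 2 steps: I

Working:
  start: IKII
  step 1: KII
  step 2: I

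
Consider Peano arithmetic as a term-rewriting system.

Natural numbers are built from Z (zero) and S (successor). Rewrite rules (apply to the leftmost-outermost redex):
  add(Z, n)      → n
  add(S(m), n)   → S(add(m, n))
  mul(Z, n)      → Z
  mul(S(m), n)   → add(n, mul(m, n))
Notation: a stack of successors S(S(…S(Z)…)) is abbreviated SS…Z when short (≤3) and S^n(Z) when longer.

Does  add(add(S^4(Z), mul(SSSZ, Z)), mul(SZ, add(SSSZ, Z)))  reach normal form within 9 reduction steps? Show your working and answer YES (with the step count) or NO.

  start: add(add(S^4(Z), mul(SSSZ, Z)), mul(SZ, add(SSSZ, Z)))
  [1] add(S(add(SSSZ, mul(SSSZ, Z))), mul(SZ, add(SSSZ, Z)))
  [2] S(add(add(SSSZ, mul(SSSZ, Z)), mul(SZ, add(SSSZ, Z))))
  [3] S(add(S(add(SSZ, mul(SSSZ, Z))), mul(SZ, add(SSSZ, Z))))
  [4] S(S(add(add(SSZ, mul(SSSZ, Z)), mul(SZ, add(SSSZ, Z)))))
  [5] S(S(add(S(add(SZ, mul(SSSZ, Z))), mul(SZ, add(SSSZ, Z)))))
  [6] S(S(S(add(add(SZ, mul(SSSZ, Z)), mul(SZ, add(SSSZ, Z))))))
  [7] S(S(S(add(S(add(Z, mul(SSSZ, Z))), mul(SZ, add(SSSZ, Z))))))
  [8] S(S(S(S(add(add(Z, mul(SSSZ, Z)), mul(SZ, add(SSSZ, Z)))))))
  [9] S(S(S(S(add(mul(SSSZ, Z), mul(SZ, add(SSSZ, Z)))))))

Answer: NO — after 9 steps the term is S(S(S(S(add(mul(SSSZ, Z), mul(SZ, add(SSSZ, Z))))))), not yet normal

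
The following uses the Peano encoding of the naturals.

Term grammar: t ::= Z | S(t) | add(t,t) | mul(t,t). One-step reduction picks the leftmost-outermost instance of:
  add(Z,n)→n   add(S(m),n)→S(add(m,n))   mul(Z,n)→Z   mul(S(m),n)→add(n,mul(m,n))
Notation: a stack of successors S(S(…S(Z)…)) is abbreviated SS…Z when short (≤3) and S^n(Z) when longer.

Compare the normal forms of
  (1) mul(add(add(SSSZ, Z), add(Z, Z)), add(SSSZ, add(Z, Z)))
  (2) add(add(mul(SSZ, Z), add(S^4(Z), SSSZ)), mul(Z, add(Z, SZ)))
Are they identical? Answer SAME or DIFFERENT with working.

Term A:
  start: mul(add(add(SSSZ, Z), add(Z, Z)), add(SSSZ, add(Z, Z)))
  →1  mul(add(S(add(SSZ, Z)), add(Z, Z)), add(SSSZ, add(Z, Z)))
  →2  mul(S(add(add(SSZ, Z), add(Z, Z))), add(SSSZ, add(Z, Z)))
  →3  add(add(SSSZ, add(Z, Z)), mul(add(add(SSZ, Z), add(Z, Z)), add(SSSZ, add(Z, Z))))
  →4  add(S(add(SSZ, add(Z, Z))), mul(add(add(SSZ, Z), add(Z, Z)), add(SSSZ, add(Z, Z))))
  →5  S(add(add(SSZ, add(Z, Z)), mul(add(add(SSZ, Z), add(Z, Z)), add(SSSZ, add(Z, Z)))))
  →6  S(add(S(add(SZ, add(Z, Z))), mul(add(add(SSZ, Z), add(Z, Z)), add(SSSZ, add(Z, Z)))))
  →7  S(S(add(add(SZ, add(Z, Z)), mul(add(add(SSZ, Z), add(Z, Z)), add(SSSZ, add(Z, Z))))))
  →8  S(S(add(S(add(Z, add(Z, Z))), mul(add(add(SSZ, Z), add(Z, Z)), add(SSSZ, add(Z, Z))))))
  →9  S(S(S(add(add(Z, add(Z, Z)), mul(add(add(SSZ, Z), add(Z, Z)), add(SSSZ, add(Z, Z)))))))
  →10  S(S(S(add(add(Z, Z), mul(add(add(SSZ, Z), add(Z, Z)), add(SSSZ, add(Z, Z)))))))
  →11  S(S(S(add(Z, mul(add(add(SSZ, Z), add(Z, Z)), add(SSSZ, add(Z, Z)))))))
  →12  S(S(S(mul(add(add(SSZ, Z), add(Z, Z)), add(SSSZ, add(Z, Z))))))
  →13  S(S(S(mul(add(S(add(SZ, Z)), add(Z, Z)), add(SSSZ, add(Z, Z))))))
  →14  S(S(S(mul(S(add(add(SZ, Z), add(Z, Z))), add(SSSZ, add(Z, Z))))))
  →15  S(S(S(add(add(SSSZ, add(Z, Z)), mul(add(add(SZ, Z), add(Z, Z)), add(SSSZ, add(Z, Z)))))))
  →16  S(S(S(add(S(add(SSZ, add(Z, Z))), mul(add(add(SZ, Z), add(Z, Z)), add(SSSZ, add(Z, Z)))))))
  →17  S(S(S(S(add(add(SSZ, add(Z, Z)), mul(add(add(SZ, Z), add(Z, Z)), add(SSSZ, add(Z, Z))))))))
  →18  S(S(S(S(add(S(add(SZ, add(Z, Z))), mul(add(add(SZ, Z), add(Z, Z)), add(SSSZ, add(Z, Z))))))))
  →19  S(S(S(S(S(add(add(SZ, add(Z, Z)), mul(add(add(SZ, Z), add(Z, Z)), add(SSSZ, add(Z, Z)))))))))
  →20  S(S(S(S(S(add(S(add(Z, add(Z, Z))), mul(add(add(SZ, Z), add(Z, Z)), add(SSSZ, add(Z, Z)))))))))
  →21  S(S(S(S(S(S(add(add(Z, add(Z, Z)), mul(add(add(SZ, Z), add(Z, Z)), add(SSSZ, add(Z, Z))))))))))
  →22  S(S(S(S(S(S(add(add(Z, Z), mul(add(add(SZ, Z), add(Z, Z)), add(SSSZ, add(Z, Z))))))))))
  →23  S(S(S(S(S(S(add(Z, mul(add(add(SZ, Z), add(Z, Z)), add(SSSZ, add(Z, Z))))))))))
  →24  S(S(S(S(S(S(mul(add(add(SZ, Z), add(Z, Z)), add(SSSZ, add(Z, Z)))))))))
  →25  S(S(S(S(S(S(mul(add(S(add(Z, Z)), add(Z, Z)), add(SSSZ, add(Z, Z)))))))))
  →26  S(S(S(S(S(S(mul(S(add(add(Z, Z), add(Z, Z))), add(SSSZ, add(Z, Z)))))))))
  →27  S(S(S(S(S(S(add(add(SSSZ, add(Z, Z)), mul(add(add(Z, Z), add(Z, Z)), add(SSSZ, add(Z, Z))))))))))
  →28  S(S(S(S(S(S(add(S(add(SSZ, add(Z, Z))), mul(add(add(Z, Z), add(Z, Z)), add(SSSZ, add(Z, Z))))))))))
  →29  S(S(S(S(S(S(S(add(add(SSZ, add(Z, Z)), mul(add(add(Z, Z), add(Z, Z)), add(SSSZ, add(Z, Z)))))))))))
  →30  S(S(S(S(S(S(S(add(S(add(SZ, add(Z, Z))), mul(add(add(Z, Z), add(Z, Z)), add(SSSZ, add(Z, Z)))))))))))
  →31  S(S(S(S(S(S(S(S(add(add(SZ, add(Z, Z)), mul(add(add(Z, Z), add(Z, Z)), add(SSSZ, add(Z, Z))))))))))))
  →32  S(S(S(S(S(S(S(S(add(S(add(Z, add(Z, Z))), mul(add(add(Z, Z), add(Z, Z)), add(SSSZ, add(Z, Z))))))))))))
  →33  S(S(S(S(S(S(S(S(S(add(add(Z, add(Z, Z)), mul(add(add(Z, Z), add(Z, Z)), add(SSSZ, add(Z, Z)))))))))))))
  →34  S(S(S(S(S(S(S(S(S(add(add(Z, Z), mul(add(add(Z, Z), add(Z, Z)), add(SSSZ, add(Z, Z)))))))))))))
  →35  S(S(S(S(S(S(S(S(S(add(Z, mul(add(add(Z, Z), add(Z, Z)), add(SSSZ, add(Z, Z)))))))))))))
  →36  S(S(S(S(S(S(S(S(S(mul(add(add(Z, Z), add(Z, Z)), add(SSSZ, add(Z, Z))))))))))))
  →37  S(S(S(S(S(S(S(S(S(mul(add(Z, add(Z, Z)), add(SSSZ, add(Z, Z))))))))))))
  →38  S(S(S(S(S(S(S(S(S(mul(add(Z, Z), add(SSSZ, add(Z, Z))))))))))))
  →39  S(S(S(S(S(S(S(S(S(mul(Z, add(SSSZ, add(Z, Z))))))))))))
  →40  S^9(Z)

Term B:
  start: add(add(mul(SSZ, Z), add(S^4(Z), SSSZ)), mul(Z, add(Z, SZ)))
  →1  add(add(add(Z, mul(SZ, Z)), add(S^4(Z), SSSZ)), mul(Z, add(Z, SZ)))
  →2  add(add(mul(SZ, Z), add(S^4(Z), SSSZ)), mul(Z, add(Z, SZ)))
  →3  add(add(add(Z, mul(Z, Z)), add(S^4(Z), SSSZ)), mul(Z, add(Z, SZ)))
  →4  add(add(mul(Z, Z), add(S^4(Z), SSSZ)), mul(Z, add(Z, SZ)))
  →5  add(add(Z, add(S^4(Z), SSSZ)), mul(Z, add(Z, SZ)))
  →6  add(add(S^4(Z), SSSZ), mul(Z, add(Z, SZ)))
  →7  add(S(add(SSSZ, SSSZ)), mul(Z, add(Z, SZ)))
  →8  S(add(add(SSSZ, SSSZ), mul(Z, add(Z, SZ))))
  →9  S(add(S(add(SSZ, SSSZ)), mul(Z, add(Z, SZ))))
  →10  S(S(add(add(SSZ, SSSZ), mul(Z, add(Z, SZ)))))
  →11  S(S(add(S(add(SZ, SSSZ)), mul(Z, add(Z, SZ)))))
  →12  S(S(S(add(add(SZ, SSSZ), mul(Z, add(Z, SZ))))))
  →13  S(S(S(add(S(add(Z, SSSZ)), mul(Z, add(Z, SZ))))))
  →14  S(S(S(S(add(add(Z, SSSZ), mul(Z, add(Z, SZ)))))))
  →15  S(S(S(S(add(SSSZ, mul(Z, add(Z, SZ)))))))
  →16  S(S(S(S(S(add(SSZ, mul(Z, add(Z, SZ))))))))
  →17  S(S(S(S(S(S(add(SZ, mul(Z, add(Z, SZ)))))))))
  →18  S(S(S(S(S(S(S(add(Z, mul(Z, add(Z, SZ))))))))))
  →19  S(S(S(S(S(S(S(mul(Z, add(Z, SZ)))))))))
  →20  S^7(Z)

Answer: DIFFERENT — A ⇓ S^9(Z), B ⇓ S^7(Z)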